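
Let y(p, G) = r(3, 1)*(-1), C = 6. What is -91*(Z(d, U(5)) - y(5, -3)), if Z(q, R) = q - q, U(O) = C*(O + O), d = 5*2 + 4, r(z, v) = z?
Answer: -273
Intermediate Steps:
d = 14 (d = 10 + 4 = 14)
y(p, G) = -3 (y(p, G) = 3*(-1) = -3)
U(O) = 12*O (U(O) = 6*(O + O) = 6*(2*O) = 12*O)
Z(q, R) = 0
-91*(Z(d, U(5)) - y(5, -3)) = -91*(0 - 1*(-3)) = -91*(0 + 3) = -91*3 = -273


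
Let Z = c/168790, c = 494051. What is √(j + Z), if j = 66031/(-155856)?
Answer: √27069605215519010685/3288366780 ≈ 1.5822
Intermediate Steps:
j = -66031/155856 (j = 66031*(-1/155856) = -66031/155856 ≈ -0.42367)
Z = 494051/168790 ≈ 2.9270
√(j + Z) = √(-66031/155856 + 494051/168790) = √(32927720083/13153467120) = √27069605215519010685/3288366780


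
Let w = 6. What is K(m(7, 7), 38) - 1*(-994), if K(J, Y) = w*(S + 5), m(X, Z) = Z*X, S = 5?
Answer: 1054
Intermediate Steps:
m(X, Z) = X*Z
K(J, Y) = 60 (K(J, Y) = 6*(5 + 5) = 6*10 = 60)
K(m(7, 7), 38) - 1*(-994) = 60 - 1*(-994) = 60 + 994 = 1054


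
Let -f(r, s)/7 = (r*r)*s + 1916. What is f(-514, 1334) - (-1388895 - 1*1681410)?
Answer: -2464005355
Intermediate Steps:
f(r, s) = -13412 - 7*s*r² (f(r, s) = -7*((r*r)*s + 1916) = -7*(r²*s + 1916) = -7*(s*r² + 1916) = -7*(1916 + s*r²) = -13412 - 7*s*r²)
f(-514, 1334) - (-1388895 - 1*1681410) = (-13412 - 7*1334*(-514)²) - (-1388895 - 1*1681410) = (-13412 - 7*1334*264196) - (-1388895 - 1681410) = (-13412 - 2467062248) - 1*(-3070305) = -2467075660 + 3070305 = -2464005355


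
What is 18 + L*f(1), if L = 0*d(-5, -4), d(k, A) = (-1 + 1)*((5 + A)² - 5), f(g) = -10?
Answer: 18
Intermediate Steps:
d(k, A) = 0 (d(k, A) = 0*(-5 + (5 + A)²) = 0)
L = 0 (L = 0*0 = 0)
18 + L*f(1) = 18 + 0*(-10) = 18 + 0 = 18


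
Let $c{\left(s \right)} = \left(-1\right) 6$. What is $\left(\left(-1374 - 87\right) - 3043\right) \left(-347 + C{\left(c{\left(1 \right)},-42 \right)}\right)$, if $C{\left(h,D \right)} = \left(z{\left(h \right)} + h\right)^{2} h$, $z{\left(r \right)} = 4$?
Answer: $1670984$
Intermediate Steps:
$c{\left(s \right)} = -6$
$C{\left(h,D \right)} = h \left(4 + h\right)^{2}$ ($C{\left(h,D \right)} = \left(4 + h\right)^{2} h = h \left(4 + h\right)^{2}$)
$\left(\left(-1374 - 87\right) - 3043\right) \left(-347 + C{\left(c{\left(1 \right)},-42 \right)}\right) = \left(\left(-1374 - 87\right) - 3043\right) \left(-347 - 6 \left(4 - 6\right)^{2}\right) = \left(-1461 - 3043\right) \left(-347 - 6 \left(-2\right)^{2}\right) = - 4504 \left(-347 - 24\right) = \left(-4504\right) \left(-371\right) = 1670984$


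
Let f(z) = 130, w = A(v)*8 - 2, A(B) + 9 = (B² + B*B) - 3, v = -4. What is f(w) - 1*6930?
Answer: -6800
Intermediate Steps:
A(B) = -12 + 2*B² (A(B) = -9 + ((B² + B*B) - 3) = -9 + ((B² + B²) - 3) = -9 + (2*B² - 3) = -9 + (-3 + 2*B²) = -12 + 2*B²)
w = 158 (w = (-12 + 2*(-4)²)*8 - 2 = (-12 + 2*16)*8 - 2 = (-12 + 32)*8 - 2 = 20*8 - 2 = 160 - 2 = 158)
f(w) - 1*6930 = 130 - 1*6930 = 130 - 6930 = -6800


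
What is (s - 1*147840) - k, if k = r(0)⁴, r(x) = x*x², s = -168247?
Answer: -316087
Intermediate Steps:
r(x) = x³
k = 0 (k = (0³)⁴ = 0⁴ = 0)
(s - 1*147840) - k = (-168247 - 1*147840) - 1*0 = (-168247 - 147840) + 0 = -316087 + 0 = -316087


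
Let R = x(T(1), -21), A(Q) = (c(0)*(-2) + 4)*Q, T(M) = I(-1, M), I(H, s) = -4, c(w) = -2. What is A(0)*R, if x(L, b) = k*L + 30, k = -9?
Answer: 0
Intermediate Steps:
T(M) = -4
A(Q) = 8*Q (A(Q) = (-2*(-2) + 4)*Q = (4 + 4)*Q = 8*Q)
x(L, b) = 30 - 9*L (x(L, b) = -9*L + 30 = 30 - 9*L)
R = 66 (R = 30 - 9*(-4) = 30 + 36 = 66)
A(0)*R = (8*0)*66 = 0*66 = 0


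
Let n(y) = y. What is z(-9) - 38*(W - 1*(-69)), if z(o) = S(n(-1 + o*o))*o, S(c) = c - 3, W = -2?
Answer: -3239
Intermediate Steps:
S(c) = -3 + c
z(o) = o*(-4 + o**2) (z(o) = (-3 + (-1 + o*o))*o = (-3 + (-1 + o**2))*o = (-4 + o**2)*o = o*(-4 + o**2))
z(-9) - 38*(W - 1*(-69)) = -9*(-4 + (-9)**2) - 38*(-2 - 1*(-69)) = -9*(-4 + 81) - 38*(-2 + 69) = -9*77 - 38*67 = -693 - 2546 = -3239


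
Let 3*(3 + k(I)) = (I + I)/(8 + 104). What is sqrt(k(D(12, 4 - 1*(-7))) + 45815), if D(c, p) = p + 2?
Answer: 13*sqrt(1912722)/84 ≈ 214.04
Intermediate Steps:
D(c, p) = 2 + p
k(I) = -3 + I/168 (k(I) = -3 + ((I + I)/(8 + 104))/3 = -3 + ((2*I)/112)/3 = -3 + ((2*I)*(1/112))/3 = -3 + (I/56)/3 = -3 + I/168)
sqrt(k(D(12, 4 - 1*(-7))) + 45815) = sqrt((-3 + (2 + (4 - 1*(-7)))/168) + 45815) = sqrt((-3 + (2 + (4 + 7))/168) + 45815) = sqrt((-3 + (2 + 11)/168) + 45815) = sqrt((-3 + (1/168)*13) + 45815) = sqrt((-3 + 13/168) + 45815) = sqrt(-491/168 + 45815) = sqrt(7696429/168) = 13*sqrt(1912722)/84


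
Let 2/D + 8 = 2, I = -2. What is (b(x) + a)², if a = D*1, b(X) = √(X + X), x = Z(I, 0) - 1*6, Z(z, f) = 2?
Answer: (1 - 6*I*√2)²/9 ≈ -7.8889 - 1.8856*I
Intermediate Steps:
D = -⅓ (D = 2/(-8 + 2) = 2/(-6) = 2*(-⅙) = -⅓ ≈ -0.33333)
x = -4 (x = 2 - 1*6 = 2 - 6 = -4)
b(X) = √2*√X (b(X) = √(2*X) = √2*√X)
a = -⅓ (a = -⅓*1 = -⅓ ≈ -0.33333)
(b(x) + a)² = (√2*√(-4) - ⅓)² = (√2*(2*I) - ⅓)² = (2*I*√2 - ⅓)² = (-⅓ + 2*I*√2)²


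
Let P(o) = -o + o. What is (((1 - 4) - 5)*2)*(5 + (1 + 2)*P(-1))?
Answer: -80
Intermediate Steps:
P(o) = 0
(((1 - 4) - 5)*2)*(5 + (1 + 2)*P(-1)) = (((1 - 4) - 5)*2)*(5 + (1 + 2)*0) = ((-3 - 5)*2)*(5 + 3*0) = (-8*2)*(5 + 0) = -16*5 = -80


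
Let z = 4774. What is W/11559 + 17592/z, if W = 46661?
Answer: 213052771/27591333 ≈ 7.7217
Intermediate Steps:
W/11559 + 17592/z = 46661/11559 + 17592/4774 = 46661*(1/11559) + 17592*(1/4774) = 46661/11559 + 8796/2387 = 213052771/27591333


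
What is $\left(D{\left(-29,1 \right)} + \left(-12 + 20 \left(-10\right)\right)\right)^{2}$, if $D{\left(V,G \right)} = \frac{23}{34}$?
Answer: $\frac{51624225}{1156} \approx 44658.0$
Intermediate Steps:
$D{\left(V,G \right)} = \frac{23}{34}$ ($D{\left(V,G \right)} = 23 \cdot \frac{1}{34} = \frac{23}{34}$)
$\left(D{\left(-29,1 \right)} + \left(-12 + 20 \left(-10\right)\right)\right)^{2} = \left(\frac{23}{34} + \left(-12 + 20 \left(-10\right)\right)\right)^{2} = \left(\frac{23}{34} - 212\right)^{2} = \left(- \frac{7185}{34}\right)^{2} = \frac{51624225}{1156}$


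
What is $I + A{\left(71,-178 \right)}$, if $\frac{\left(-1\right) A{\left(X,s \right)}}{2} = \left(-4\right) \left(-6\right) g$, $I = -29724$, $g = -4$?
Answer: $-29532$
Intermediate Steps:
$A{\left(X,s \right)} = 192$ ($A{\left(X,s \right)} = - 2 \left(-4\right) \left(-6\right) \left(-4\right) = - 2 \cdot 24 \left(-4\right) = \left(-2\right) \left(-96\right) = 192$)
$I + A{\left(71,-178 \right)} = -29724 + 192 = -29532$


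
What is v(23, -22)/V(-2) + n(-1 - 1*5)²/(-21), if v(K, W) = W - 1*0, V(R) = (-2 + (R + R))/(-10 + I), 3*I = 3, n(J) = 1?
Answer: -694/21 ≈ -33.048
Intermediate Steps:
I = 1 (I = (⅓)*3 = 1)
V(R) = 2/9 - 2*R/9 (V(R) = (-2 + (R + R))/(-10 + 1) = (-2 + 2*R)/(-9) = (-2 + 2*R)*(-⅑) = 2/9 - 2*R/9)
v(K, W) = W (v(K, W) = W + 0 = W)
v(23, -22)/V(-2) + n(-1 - 1*5)²/(-21) = -22/(2/9 - 2/9*(-2)) + 1²/(-21) = -22/(2/9 + 4/9) + 1*(-1/21) = -22/⅔ - 1/21 = -22*3/2 - 1/21 = -33 - 1/21 = -694/21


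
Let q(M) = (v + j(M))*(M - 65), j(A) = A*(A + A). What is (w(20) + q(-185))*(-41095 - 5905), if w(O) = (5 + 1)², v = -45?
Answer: 803757058000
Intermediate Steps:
w(O) = 36 (w(O) = 6² = 36)
j(A) = 2*A² (j(A) = A*(2*A) = 2*A²)
q(M) = (-65 + M)*(-45 + 2*M²) (q(M) = (-45 + 2*M²)*(M - 65) = (-45 + 2*M²)*(-65 + M) = (-65 + M)*(-45 + 2*M²))
(w(20) + q(-185))*(-41095 - 5905) = (36 + (2925 - 130*(-185)² - 45*(-185) + 2*(-185)³))*(-41095 - 5905) = (36 + (2925 - 130*34225 + 8325 + 2*(-6331625)))*(-47000) = (36 + (2925 - 4449250 + 8325 - 12663250))*(-47000) = (36 - 17101250)*(-47000) = -17101214*(-47000) = 803757058000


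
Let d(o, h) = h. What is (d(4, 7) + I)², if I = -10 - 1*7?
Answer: 100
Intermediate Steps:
I = -17 (I = -10 - 7 = -17)
(d(4, 7) + I)² = (7 - 17)² = (-10)² = 100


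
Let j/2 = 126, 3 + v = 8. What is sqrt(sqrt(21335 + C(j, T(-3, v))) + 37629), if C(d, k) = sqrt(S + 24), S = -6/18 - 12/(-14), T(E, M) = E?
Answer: sqrt(16594389 + 21*sqrt(21)*sqrt(448035 + sqrt(10815)))/21 ≈ 194.36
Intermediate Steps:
v = 5 (v = -3 + 8 = 5)
S = 11/21 (S = -6*1/18 - 12*(-1/14) = -1/3 + 6/7 = 11/21 ≈ 0.52381)
j = 252 (j = 2*126 = 252)
C(d, k) = sqrt(10815)/21 (C(d, k) = sqrt(11/21 + 24) = sqrt(515/21) = sqrt(10815)/21)
sqrt(sqrt(21335 + C(j, T(-3, v))) + 37629) = sqrt(sqrt(21335 + sqrt(10815)/21) + 37629) = sqrt(37629 + sqrt(21335 + sqrt(10815)/21))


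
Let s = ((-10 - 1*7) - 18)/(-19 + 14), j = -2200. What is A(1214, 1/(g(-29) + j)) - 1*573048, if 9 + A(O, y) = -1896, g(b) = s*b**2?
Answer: -574953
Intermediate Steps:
s = 7 (s = ((-10 - 7) - 18)/(-5) = (-17 - 18)*(-1/5) = -35*(-1/5) = 7)
g(b) = 7*b**2
A(O, y) = -1905 (A(O, y) = -9 - 1896 = -1905)
A(1214, 1/(g(-29) + j)) - 1*573048 = -1905 - 1*573048 = -1905 - 573048 = -574953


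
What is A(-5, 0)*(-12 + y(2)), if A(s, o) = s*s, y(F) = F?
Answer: -250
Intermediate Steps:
A(s, o) = s**2
A(-5, 0)*(-12 + y(2)) = (-5)**2*(-12 + 2) = 25*(-10) = -250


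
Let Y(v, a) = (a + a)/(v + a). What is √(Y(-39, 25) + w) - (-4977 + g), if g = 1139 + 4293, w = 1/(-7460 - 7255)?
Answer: -455 + I*√4210409490/34335 ≈ -455.0 + 1.8898*I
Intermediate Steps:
w = -1/14715 (w = 1/(-14715) = -1/14715 ≈ -6.7958e-5)
g = 5432
Y(v, a) = 2*a/(a + v) (Y(v, a) = (2*a)/(a + v) = 2*a/(a + v))
√(Y(-39, 25) + w) - (-4977 + g) = √(2*25/(25 - 39) - 1/14715) - (-4977 + 5432) = √(2*25/(-14) - 1/14715) - 1*455 = √(2*25*(-1/14) - 1/14715) - 455 = √(-25/7 - 1/14715) - 455 = √(-367882/103005) - 455 = I*√4210409490/34335 - 455 = -455 + I*√4210409490/34335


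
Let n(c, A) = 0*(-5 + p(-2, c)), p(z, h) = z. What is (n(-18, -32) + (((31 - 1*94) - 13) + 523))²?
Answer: 199809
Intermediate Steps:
n(c, A) = 0 (n(c, A) = 0*(-5 - 2) = 0*(-7) = 0)
(n(-18, -32) + (((31 - 1*94) - 13) + 523))² = (0 + (((31 - 1*94) - 13) + 523))² = (0 + (((31 - 94) - 13) + 523))² = (0 + ((-63 - 13) + 523))² = (0 + (-76 + 523))² = (0 + 447)² = 447² = 199809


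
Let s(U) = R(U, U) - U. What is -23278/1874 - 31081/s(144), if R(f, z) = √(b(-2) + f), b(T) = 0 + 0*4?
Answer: 27586549/123684 ≈ 223.04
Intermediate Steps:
b(T) = 0 (b(T) = 0 + 0 = 0)
R(f, z) = √f (R(f, z) = √(0 + f) = √f)
s(U) = √U - U
-23278/1874 - 31081/s(144) = -23278/1874 - 31081/(√144 - 1*144) = -23278*1/1874 - 31081/(12 - 144) = -11639/937 - 31081/(-132) = -11639/937 - 31081*(-1/132) = -11639/937 + 31081/132 = 27586549/123684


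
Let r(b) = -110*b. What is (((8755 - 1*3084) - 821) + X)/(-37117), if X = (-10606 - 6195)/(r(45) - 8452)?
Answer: -65016501/497442034 ≈ -0.13070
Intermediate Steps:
X = 16801/13402 (X = (-10606 - 6195)/(-110*45 - 8452) = -16801/(-4950 - 8452) = -16801/(-13402) = -16801*(-1/13402) = 16801/13402 ≈ 1.2536)
(((8755 - 1*3084) - 821) + X)/(-37117) = (((8755 - 1*3084) - 821) + 16801/13402)/(-37117) = (((8755 - 3084) - 821) + 16801/13402)*(-1/37117) = ((5671 - 821) + 16801/13402)*(-1/37117) = (4850 + 16801/13402)*(-1/37117) = (65016501/13402)*(-1/37117) = -65016501/497442034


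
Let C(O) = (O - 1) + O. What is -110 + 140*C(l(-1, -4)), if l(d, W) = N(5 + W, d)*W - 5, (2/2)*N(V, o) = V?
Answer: -2770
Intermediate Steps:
N(V, o) = V
l(d, W) = -5 + W*(5 + W) (l(d, W) = (5 + W)*W - 5 = W*(5 + W) - 5 = -5 + W*(5 + W))
C(O) = -1 + 2*O (C(O) = (-1 + O) + O = -1 + 2*O)
-110 + 140*C(l(-1, -4)) = -110 + 140*(-1 + 2*(-5 - 4*(5 - 4))) = -110 + 140*(-1 + 2*(-5 - 4*1)) = -110 + 140*(-1 + 2*(-5 - 4)) = -110 + 140*(-1 + 2*(-9)) = -110 + 140*(-1 - 18) = -110 + 140*(-19) = -110 - 2660 = -2770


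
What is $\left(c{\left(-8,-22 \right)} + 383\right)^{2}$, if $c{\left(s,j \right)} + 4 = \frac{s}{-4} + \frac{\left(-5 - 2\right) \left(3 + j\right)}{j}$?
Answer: $\frac{68046001}{484} \approx 1.4059 \cdot 10^{5}$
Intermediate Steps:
$c{\left(s,j \right)} = -4 - \frac{s}{4} + \frac{-21 - 7 j}{j}$ ($c{\left(s,j \right)} = -4 + \left(\frac{s}{-4} + \frac{\left(-5 - 2\right) \left(3 + j\right)}{j}\right) = -4 + \left(s \left(- \frac{1}{4}\right) + \frac{\left(-7\right) \left(3 + j\right)}{j}\right) = -4 - \left(\frac{s}{4} - \frac{-21 - 7 j}{j}\right) = -4 - \frac{s}{4} + \frac{-21 - 7 j}{j}$)
$\left(c{\left(-8,-22 \right)} + 383\right)^{2} = \left(\left(-11 - \frac{21}{-22} - -2\right) + 383\right)^{2} = \left(\left(-11 - - \frac{21}{22} + 2\right) + 383\right)^{2} = \left(\left(-11 + \frac{21}{22} + 2\right) + 383\right)^{2} = \left(- \frac{177}{22} + 383\right)^{2} = \left(\frac{8249}{22}\right)^{2} = \frac{68046001}{484}$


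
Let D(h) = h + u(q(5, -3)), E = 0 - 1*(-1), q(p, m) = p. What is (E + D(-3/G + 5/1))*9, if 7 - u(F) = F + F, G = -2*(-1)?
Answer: 27/2 ≈ 13.500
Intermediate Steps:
G = 2
u(F) = 7 - 2*F (u(F) = 7 - (F + F) = 7 - 2*F)
E = 1 (E = 0 + 1 = 1)
D(h) = -3 + h (D(h) = h + (7 - 2*5) = h + (7 - 10) = h - 3 = -3 + h)
(E + D(-3/G + 5/1))*9 = (1 + (-3 + (-3/2 + 5/1)))*9 = (1 + (-3 + (-3*½ + 5*1)))*9 = (1 + (-3 + (-3/2 + 5)))*9 = (1 + (-3 + 7/2))*9 = (1 + ½)*9 = (3/2)*9 = 27/2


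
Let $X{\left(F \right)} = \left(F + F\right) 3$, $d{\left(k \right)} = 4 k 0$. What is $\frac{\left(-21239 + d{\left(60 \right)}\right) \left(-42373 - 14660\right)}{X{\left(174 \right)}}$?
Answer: $\frac{134591543}{116} \approx 1.1603 \cdot 10^{6}$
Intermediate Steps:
$d{\left(k \right)} = 0$
$X{\left(F \right)} = 6 F$ ($X{\left(F \right)} = 2 F 3 = 6 F$)
$\frac{\left(-21239 + d{\left(60 \right)}\right) \left(-42373 - 14660\right)}{X{\left(174 \right)}} = \frac{\left(-21239 + 0\right) \left(-42373 - 14660\right)}{6 \cdot 174} = \frac{\left(-21239\right) \left(-57033\right)}{1044} = 1211323887 \cdot \frac{1}{1044} = \frac{134591543}{116}$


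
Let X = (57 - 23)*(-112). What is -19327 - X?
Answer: -15519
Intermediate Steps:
X = -3808 (X = 34*(-112) = -3808)
-19327 - X = -19327 - 1*(-3808) = -19327 + 3808 = -15519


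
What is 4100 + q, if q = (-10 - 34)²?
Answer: 6036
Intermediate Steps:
q = 1936 (q = (-44)² = 1936)
4100 + q = 4100 + 1936 = 6036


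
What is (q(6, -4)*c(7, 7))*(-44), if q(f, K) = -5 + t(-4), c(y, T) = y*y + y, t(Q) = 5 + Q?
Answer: 9856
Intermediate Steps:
c(y, T) = y + y² (c(y, T) = y² + y = y + y²)
q(f, K) = -4 (q(f, K) = -5 + (5 - 4) = -5 + 1 = -4)
(q(6, -4)*c(7, 7))*(-44) = -28*(1 + 7)*(-44) = -28*8*(-44) = -4*56*(-44) = -224*(-44) = 9856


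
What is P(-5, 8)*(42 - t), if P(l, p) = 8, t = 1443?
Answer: -11208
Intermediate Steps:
P(-5, 8)*(42 - t) = 8*(42 - 1*1443) = 8*(42 - 1443) = 8*(-1401) = -11208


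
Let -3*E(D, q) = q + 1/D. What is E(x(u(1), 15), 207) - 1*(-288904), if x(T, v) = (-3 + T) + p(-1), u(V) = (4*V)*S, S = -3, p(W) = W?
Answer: 13864081/48 ≈ 2.8884e+5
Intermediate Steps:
u(V) = -12*V (u(V) = (4*V)*(-3) = -12*V)
x(T, v) = -4 + T (x(T, v) = (-3 + T) - 1 = -4 + T)
E(D, q) = -q/3 - 1/(3*D) (E(D, q) = -(q + 1/D)/3 = -q/3 - 1/(3*D))
E(x(u(1), 15), 207) - 1*(-288904) = (-1 - 1*(-4 - 12*1)*207)/(3*(-4 - 12*1)) - 1*(-288904) = (-1 - 1*(-4 - 12)*207)/(3*(-4 - 12)) + 288904 = (⅓)*(-1 - 1*(-16)*207)/(-16) + 288904 = (⅓)*(-1/16)*(-1 + 3312) + 288904 = (⅓)*(-1/16)*3311 + 288904 = -3311/48 + 288904 = 13864081/48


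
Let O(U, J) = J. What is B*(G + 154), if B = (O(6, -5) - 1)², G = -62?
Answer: 3312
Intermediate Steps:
B = 36 (B = (-5 - 1)² = (-6)² = 36)
B*(G + 154) = 36*(-62 + 154) = 36*92 = 3312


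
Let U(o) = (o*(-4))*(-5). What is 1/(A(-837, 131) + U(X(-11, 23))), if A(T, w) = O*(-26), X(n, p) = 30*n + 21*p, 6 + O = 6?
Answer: 1/3060 ≈ 0.00032680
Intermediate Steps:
O = 0 (O = -6 + 6 = 0)
X(n, p) = 21*p + 30*n
U(o) = 20*o (U(o) = -4*o*(-5) = 20*o)
A(T, w) = 0 (A(T, w) = 0*(-26) = 0)
1/(A(-837, 131) + U(X(-11, 23))) = 1/(0 + 20*(21*23 + 30*(-11))) = 1/(0 + 20*(483 - 330)) = 1/(0 + 20*153) = 1/(0 + 3060) = 1/3060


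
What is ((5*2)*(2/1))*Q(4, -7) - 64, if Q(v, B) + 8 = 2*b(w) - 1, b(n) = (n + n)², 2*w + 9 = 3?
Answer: 1196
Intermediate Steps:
w = -3 (w = -9/2 + (½)*3 = -9/2 + 3/2 = -3)
b(n) = 4*n² (b(n) = (2*n)² = 4*n²)
Q(v, B) = 63 (Q(v, B) = -8 + (2*(4*(-3)²) - 1) = -8 + (2*(4*9) - 1) = -8 + (2*36 - 1) = -8 + (72 - 1) = -8 + 71 = 63)
((5*2)*(2/1))*Q(4, -7) - 64 = ((5*2)*(2/1))*63 - 64 = (10*(2*1))*63 - 64 = (10*2)*63 - 64 = 20*63 - 64 = 1260 - 64 = 1196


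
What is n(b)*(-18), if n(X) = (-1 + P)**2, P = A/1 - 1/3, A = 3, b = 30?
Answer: -50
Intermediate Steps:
P = 8/3 (P = 3/1 - 1/3 = 3*1 - 1*1/3 = 3 - 1/3 = 8/3 ≈ 2.6667)
n(X) = 25/9 (n(X) = (-1 + 8/3)**2 = (5/3)**2 = 25/9)
n(b)*(-18) = (25/9)*(-18) = -50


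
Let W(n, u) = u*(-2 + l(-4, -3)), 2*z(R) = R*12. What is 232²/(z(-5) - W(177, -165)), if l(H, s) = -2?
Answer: -26912/345 ≈ -78.006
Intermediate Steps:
z(R) = 6*R (z(R) = (R*12)/2 = (12*R)/2 = 6*R)
W(n, u) = -4*u (W(n, u) = u*(-2 - 2) = u*(-4) = -4*u)
232²/(z(-5) - W(177, -165)) = 232²/(6*(-5) - (-4)*(-165)) = 53824/(-30 - 1*660) = 53824/(-30 - 660) = 53824/(-690) = 53824*(-1/690) = -26912/345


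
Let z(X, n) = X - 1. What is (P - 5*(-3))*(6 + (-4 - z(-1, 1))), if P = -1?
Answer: 56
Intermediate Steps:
z(X, n) = -1 + X
(P - 5*(-3))*(6 + (-4 - z(-1, 1))) = (-1 - 5*(-3))*(6 + (-4 - (-1 - 1))) = (-1 + 15)*(6 + (-4 - 1*(-2))) = 14*(6 + (-4 + 2)) = 14*(6 - 2) = 14*4 = 56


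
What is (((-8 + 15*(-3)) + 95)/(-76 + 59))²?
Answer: 1764/289 ≈ 6.1038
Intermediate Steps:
(((-8 + 15*(-3)) + 95)/(-76 + 59))² = (((-8 - 45) + 95)/(-17))² = ((-53 + 95)*(-1/17))² = (42*(-1/17))² = (-42/17)² = 1764/289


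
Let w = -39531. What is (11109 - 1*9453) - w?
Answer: 41187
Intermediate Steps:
(11109 - 1*9453) - w = (11109 - 1*9453) - 1*(-39531) = (11109 - 9453) + 39531 = 1656 + 39531 = 41187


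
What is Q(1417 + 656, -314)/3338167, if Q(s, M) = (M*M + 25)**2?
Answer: 9726101641/3338167 ≈ 2913.6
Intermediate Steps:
Q(s, M) = (25 + M**2)**2 (Q(s, M) = (M**2 + 25)**2 = (25 + M**2)**2)
Q(1417 + 656, -314)/3338167 = (25 + (-314)**2)**2/3338167 = (25 + 98596)**2*(1/3338167) = 98621**2*(1/3338167) = 9726101641*(1/3338167) = 9726101641/3338167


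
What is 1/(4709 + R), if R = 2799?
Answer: 1/7508 ≈ 0.00013319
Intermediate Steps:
1/(4709 + R) = 1/(4709 + 2799) = 1/7508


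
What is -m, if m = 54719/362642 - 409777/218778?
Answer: 4879679909/2833503267 ≈ 1.7221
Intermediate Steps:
m = -4879679909/2833503267 (m = 54719*(1/362642) - 409777*1/218778 = 7817/51806 - 409777/218778 = -4879679909/2833503267 ≈ -1.7221)
-m = -1*(-4879679909/2833503267) = 4879679909/2833503267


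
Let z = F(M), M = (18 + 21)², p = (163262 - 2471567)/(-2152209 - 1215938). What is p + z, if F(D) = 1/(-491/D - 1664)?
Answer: 5838201116088/8526245200945 ≈ 0.68473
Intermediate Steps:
p = 2308305/3368147 (p = -2308305/(-3368147) = -2308305*(-1/3368147) = 2308305/3368147 ≈ 0.68533)
M = 1521 (M = 39² = 1521)
F(D) = 1/(-1664 - 491/D)
z = -1521/2531435 (z = -1*1521/(491 + 1664*1521) = -1*1521/(491 + 2530944) = -1*1521/2531435 = -1*1521*1/2531435 = -1521/2531435 ≈ -0.00060084)
p + z = 2308305/3368147 - 1521/2531435 = 5838201116088/8526245200945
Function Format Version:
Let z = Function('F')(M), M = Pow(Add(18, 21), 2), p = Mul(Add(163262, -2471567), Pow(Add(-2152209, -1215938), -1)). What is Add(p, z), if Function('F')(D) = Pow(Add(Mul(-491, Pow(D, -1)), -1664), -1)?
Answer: Rational(5838201116088, 8526245200945) ≈ 0.68473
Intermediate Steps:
p = Rational(2308305, 3368147) (p = Mul(-2308305, Pow(-3368147, -1)) = Mul(-2308305, Rational(-1, 3368147)) = Rational(2308305, 3368147) ≈ 0.68533)
M = 1521 (M = Pow(39, 2) = 1521)
Function('F')(D) = Pow(Add(-1664, Mul(-491, Pow(D, -1))), -1)
z = Rational(-1521, 2531435) (z = Mul(-1, 1521, Pow(Add(491, Mul(1664, 1521)), -1)) = Mul(-1, 1521, Pow(Add(491, 2530944), -1)) = Mul(-1, 1521, Pow(2531435, -1)) = Mul(-1, 1521, Rational(1, 2531435)) = Rational(-1521, 2531435) ≈ -0.00060084)
Add(p, z) = Add(Rational(2308305, 3368147), Rational(-1521, 2531435)) = Rational(5838201116088, 8526245200945)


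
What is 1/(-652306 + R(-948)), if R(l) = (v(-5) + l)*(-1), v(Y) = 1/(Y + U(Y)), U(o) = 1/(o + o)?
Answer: -51/33219248 ≈ -1.5353e-6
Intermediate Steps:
U(o) = 1/(2*o)
v(Y) = 1/(Y + 1/(2*Y))
R(l) = 10/51 - l (R(l) = (2*(-5)/(1 + 2*(-5)²) + l)*(-1) = (2*(-5)/(1 + 2*25) + l)*(-1) = (2*(-5)/(1 + 50) + l)*(-1) = (2*(-5)/51 + l)*(-1) = (2*(-5)*(1/51) + l)*(-1) = (-10/51 + l)*(-1) = 10/51 - l)
1/(-652306 + R(-948)) = 1/(-652306 + (10/51 - 1*(-948))) = 1/(-652306 + (10/51 + 948)) = 1/(-652306 + 48358/51) = 1/(-33219248/51) = -51/33219248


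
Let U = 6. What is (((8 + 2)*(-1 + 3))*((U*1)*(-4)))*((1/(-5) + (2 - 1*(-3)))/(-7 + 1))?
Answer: 384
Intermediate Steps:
(((8 + 2)*(-1 + 3))*((U*1)*(-4)))*((1/(-5) + (2 - 1*(-3)))/(-7 + 1)) = (((8 + 2)*(-1 + 3))*((6*1)*(-4)))*((1/(-5) + (2 - 1*(-3)))/(-7 + 1)) = ((10*2)*(6*(-4)))*((-⅕ + (2 + 3))/(-6)) = (20*(-24))*((-⅕ + 5)*(-⅙)) = -2304*(-1)/6 = -480*(-⅘) = 384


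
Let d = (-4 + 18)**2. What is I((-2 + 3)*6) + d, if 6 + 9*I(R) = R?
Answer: 196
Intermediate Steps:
I(R) = -2/3 + R/9
d = 196 (d = 14**2 = 196)
I((-2 + 3)*6) + d = (-2/3 + ((-2 + 3)*6)/9) + 196 = (-2/3 + (1*6)/9) + 196 = (-2/3 + (1/9)*6) + 196 = (-2/3 + 2/3) + 196 = 0 + 196 = 196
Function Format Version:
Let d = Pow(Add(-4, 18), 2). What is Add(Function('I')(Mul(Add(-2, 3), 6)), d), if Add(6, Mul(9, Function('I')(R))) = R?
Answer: 196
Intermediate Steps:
Function('I')(R) = Add(Rational(-2, 3), Mul(Rational(1, 9), R))
d = 196 (d = Pow(14, 2) = 196)
Add(Function('I')(Mul(Add(-2, 3), 6)), d) = Add(Add(Rational(-2, 3), Mul(Rational(1, 9), Mul(Add(-2, 3), 6))), 196) = Add(Add(Rational(-2, 3), Mul(Rational(1, 9), Mul(1, 6))), 196) = Add(Add(Rational(-2, 3), Mul(Rational(1, 9), 6)), 196) = Add(Add(Rational(-2, 3), Rational(2, 3)), 196) = Add(0, 196) = 196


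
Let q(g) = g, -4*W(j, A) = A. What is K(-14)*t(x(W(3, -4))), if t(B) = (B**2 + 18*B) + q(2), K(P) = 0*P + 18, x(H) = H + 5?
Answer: 2628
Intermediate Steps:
W(j, A) = -A/4
x(H) = 5 + H
K(P) = 18 (K(P) = 0 + 18 = 18)
t(B) = 2 + B**2 + 18*B (t(B) = (B**2 + 18*B) + 2 = 2 + B**2 + 18*B)
K(-14)*t(x(W(3, -4))) = 18*(2 + (5 - 1/4*(-4))**2 + 18*(5 - 1/4*(-4))) = 18*(2 + (5 + 1)**2 + 18*(5 + 1)) = 18*(2 + 6**2 + 18*6) = 18*(2 + 36 + 108) = 18*146 = 2628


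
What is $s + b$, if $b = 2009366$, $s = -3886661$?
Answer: $-1877295$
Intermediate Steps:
$s + b = -3886661 + 2009366 = -1877295$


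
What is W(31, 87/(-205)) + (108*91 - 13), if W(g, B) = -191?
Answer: 9624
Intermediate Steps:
W(31, 87/(-205)) + (108*91 - 13) = -191 + (108*91 - 13) = -191 + (9828 - 13) = -191 + 9815 = 9624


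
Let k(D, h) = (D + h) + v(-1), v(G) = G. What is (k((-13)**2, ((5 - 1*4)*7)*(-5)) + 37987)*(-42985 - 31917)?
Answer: -2855264240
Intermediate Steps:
k(D, h) = -1 + D + h (k(D, h) = (D + h) - 1 = -1 + D + h)
(k((-13)**2, ((5 - 1*4)*7)*(-5)) + 37987)*(-42985 - 31917) = ((-1 + (-13)**2 + ((5 - 1*4)*7)*(-5)) + 37987)*(-42985 - 31917) = ((-1 + 169 + ((5 - 4)*7)*(-5)) + 37987)*(-74902) = ((-1 + 169 + (1*7)*(-5)) + 37987)*(-74902) = ((-1 + 169 + 7*(-5)) + 37987)*(-74902) = ((-1 + 169 - 35) + 37987)*(-74902) = (133 + 37987)*(-74902) = 38120*(-74902) = -2855264240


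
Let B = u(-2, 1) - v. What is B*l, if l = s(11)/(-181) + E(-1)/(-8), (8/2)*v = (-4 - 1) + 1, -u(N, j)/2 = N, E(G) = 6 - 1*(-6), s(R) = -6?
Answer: -2655/362 ≈ -7.3343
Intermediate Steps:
E(G) = 12 (E(G) = 6 + 6 = 12)
u(N, j) = -2*N
v = -1 (v = ((-4 - 1) + 1)/4 = (-5 + 1)/4 = (1/4)*(-4) = -1)
B = 5 (B = -2*(-2) - 1*(-1) = 4 + 1 = 5)
l = -531/362 (l = -6/(-181) + 12/(-8) = -6*(-1/181) + 12*(-1/8) = 6/181 - 3/2 = -531/362 ≈ -1.4669)
B*l = 5*(-531/362) = -2655/362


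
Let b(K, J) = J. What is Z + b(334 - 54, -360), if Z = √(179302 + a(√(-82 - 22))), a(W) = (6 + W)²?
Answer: -360 + √(179234 + 24*I*√26) ≈ 63.36 + 0.14453*I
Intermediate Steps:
Z = √(179302 + (6 + 2*I*√26)²) (Z = √(179302 + (6 + √(-82 - 22))²) = √(179302 + (6 + √(-104))²) = √(179302 + (6 + 2*I*√26)²) ≈ 423.36 + 0.145*I)
Z + b(334 - 54, -360) = √(179234 + 24*I*√26) - 360 = -360 + √(179234 + 24*I*√26)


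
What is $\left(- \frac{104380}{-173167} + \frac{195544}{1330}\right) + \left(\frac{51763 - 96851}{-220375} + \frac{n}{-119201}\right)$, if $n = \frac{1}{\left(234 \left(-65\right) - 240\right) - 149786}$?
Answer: $\frac{14778653265177167319796573}{99968614094610103118500} \approx 147.83$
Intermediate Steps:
$n = - \frac{1}{165236}$ ($n = \frac{1}{\left(-15210 - 240\right) - 149786} = \frac{1}{-15450 - 149786} = \frac{1}{-165236} = - \frac{1}{165236} \approx -6.052 \cdot 10^{-6}$)
$\left(- \frac{104380}{-173167} + \frac{195544}{1330}\right) + \left(\frac{51763 - 96851}{-220375} + \frac{n}{-119201}\right) = \left(- \frac{104380}{-173167} + \frac{195544}{1330}\right) - \left(- \frac{1}{19696296436} - \frac{51763 - 96851}{-220375}\right) = \left(\left(-104380\right) \left(- \frac{1}{173167}\right) + 195544 \cdot \frac{1}{1330}\right) - - \frac{888066613926743}{4340571327083500} = \left(\frac{104380}{173167} + \frac{97772}{665}\right) + \left(\frac{45088}{220375} + \frac{1}{19696296436}\right) = \frac{17000296624}{115156055} + \frac{888066613926743}{4340571327083500} = \frac{14778653265177167319796573}{99968614094610103118500}$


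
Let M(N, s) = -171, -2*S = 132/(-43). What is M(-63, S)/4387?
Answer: -171/4387 ≈ -0.038979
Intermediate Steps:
S = 66/43 (S = -66/(-43) = -66*(-1)/43 = -½*(-132/43) = 66/43 ≈ 1.5349)
M(-63, S)/4387 = -171/4387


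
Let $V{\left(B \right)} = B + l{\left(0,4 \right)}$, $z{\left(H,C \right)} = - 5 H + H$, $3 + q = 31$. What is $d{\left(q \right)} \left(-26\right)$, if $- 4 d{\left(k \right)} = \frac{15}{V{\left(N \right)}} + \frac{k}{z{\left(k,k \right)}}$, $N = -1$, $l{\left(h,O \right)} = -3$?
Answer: $-26$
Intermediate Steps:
$q = 28$ ($q = -3 + 31 = 28$)
$z{\left(H,C \right)} = - 4 H$
$V{\left(B \right)} = -3 + B$ ($V{\left(B \right)} = B - 3 = -3 + B$)
$d{\left(k \right)} = 1$ ($d{\left(k \right)} = - \frac{\frac{15}{-3 - 1} + \frac{k}{\left(-4\right) k}}{4} = - \frac{\frac{15}{-4} + k \left(- \frac{1}{4 k}\right)}{4} = - \frac{15 \left(- \frac{1}{4}\right) - \frac{1}{4}}{4} = - \frac{- \frac{15}{4} - \frac{1}{4}}{4} = \left(- \frac{1}{4}\right) \left(-4\right) = 1$)
$d{\left(q \right)} \left(-26\right) = 1 \left(-26\right) = -26$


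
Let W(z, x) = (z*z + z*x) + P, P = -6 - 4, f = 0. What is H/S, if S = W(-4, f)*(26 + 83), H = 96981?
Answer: 32327/218 ≈ 148.29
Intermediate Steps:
P = -10
W(z, x) = -10 + z**2 + x*z (W(z, x) = (z*z + z*x) - 10 = (z**2 + x*z) - 10 = -10 + z**2 + x*z)
S = 654 (S = (-10 + (-4)**2 + 0*(-4))*(26 + 83) = (-10 + 16 + 0)*109 = 6*109 = 654)
H/S = 96981/654 = 96981*(1/654) = 32327/218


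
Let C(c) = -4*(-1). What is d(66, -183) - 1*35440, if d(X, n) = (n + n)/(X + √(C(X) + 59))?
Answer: -16907564/477 + 122*√7/477 ≈ -35445.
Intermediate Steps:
C(c) = 4
d(X, n) = 2*n/(X + 3*√7) (d(X, n) = (n + n)/(X + √(4 + 59)) = (2*n)/(X + √63) = (2*n)/(X + 3*√7) = 2*n/(X + 3*√7))
d(66, -183) - 1*35440 = 2*(-183)/(66 + 3*√7) - 1*35440 = -366/(66 + 3*√7) - 35440 = -35440 - 366/(66 + 3*√7)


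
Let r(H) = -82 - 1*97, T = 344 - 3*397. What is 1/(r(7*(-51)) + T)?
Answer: -1/1026 ≈ -0.00097466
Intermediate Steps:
T = -847 (T = 344 - 1191 = -847)
r(H) = -179 (r(H) = -82 - 97 = -179)
1/(r(7*(-51)) + T) = 1/(-179 - 847) = 1/(-1026) = -1/1026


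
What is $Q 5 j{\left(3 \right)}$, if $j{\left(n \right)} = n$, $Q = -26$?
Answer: $-390$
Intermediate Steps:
$Q 5 j{\left(3 \right)} = \left(-26\right) 5 \cdot 3 = \left(-130\right) 3 = -390$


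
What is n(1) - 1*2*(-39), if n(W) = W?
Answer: 79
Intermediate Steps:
n(1) - 1*2*(-39) = 1 - 1*2*(-39) = 1 - 2*(-39) = 1 + 78 = 79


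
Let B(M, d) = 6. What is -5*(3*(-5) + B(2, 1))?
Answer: 45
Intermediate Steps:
-5*(3*(-5) + B(2, 1)) = -5*(3*(-5) + 6) = -5*(-15 + 6) = -5*(-9) = 45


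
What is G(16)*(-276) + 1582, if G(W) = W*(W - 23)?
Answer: 32494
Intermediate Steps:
G(W) = W*(-23 + W)
G(16)*(-276) + 1582 = (16*(-23 + 16))*(-276) + 1582 = (16*(-7))*(-276) + 1582 = -112*(-276) + 1582 = 30912 + 1582 = 32494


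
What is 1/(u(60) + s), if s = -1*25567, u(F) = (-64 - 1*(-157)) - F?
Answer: -1/25534 ≈ -3.9163e-5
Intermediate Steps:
u(F) = 93 - F (u(F) = (-64 + 157) - F = 93 - F)
s = -25567
1/(u(60) + s) = 1/((93 - 1*60) - 25567) = 1/((93 - 60) - 25567) = 1/(33 - 25567) = 1/(-25534) = -1/25534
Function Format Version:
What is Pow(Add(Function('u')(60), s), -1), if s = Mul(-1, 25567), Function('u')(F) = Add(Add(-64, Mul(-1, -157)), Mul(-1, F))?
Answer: Rational(-1, 25534) ≈ -3.9163e-5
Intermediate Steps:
Function('u')(F) = Add(93, Mul(-1, F)) (Function('u')(F) = Add(Add(-64, 157), Mul(-1, F)) = Add(93, Mul(-1, F)))
s = -25567
Pow(Add(Function('u')(60), s), -1) = Pow(Add(Add(93, Mul(-1, 60)), -25567), -1) = Pow(Add(Add(93, -60), -25567), -1) = Pow(Add(33, -25567), -1) = Pow(-25534, -1) = Rational(-1, 25534)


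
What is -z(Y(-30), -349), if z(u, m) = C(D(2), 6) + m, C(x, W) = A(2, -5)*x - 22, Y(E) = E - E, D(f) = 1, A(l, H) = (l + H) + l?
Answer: 372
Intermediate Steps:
A(l, H) = H + 2*l (A(l, H) = (H + l) + l = H + 2*l)
Y(E) = 0
C(x, W) = -22 - x (C(x, W) = (-5 + 2*2)*x - 22 = (-5 + 4)*x - 22 = -x - 22 = -22 - x)
z(u, m) = -23 + m (z(u, m) = (-22 - 1*1) + m = (-22 - 1) + m = -23 + m)
-z(Y(-30), -349) = -(-23 - 349) = -1*(-372) = 372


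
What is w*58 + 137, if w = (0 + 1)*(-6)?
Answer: -211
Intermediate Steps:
w = -6 (w = 1*(-6) = -6)
w*58 + 137 = -6*58 + 137 = -348 + 137 = -211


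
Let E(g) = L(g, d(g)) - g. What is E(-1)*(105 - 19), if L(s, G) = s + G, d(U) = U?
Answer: -86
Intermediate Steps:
L(s, G) = G + s
E(g) = g (E(g) = (g + g) - g = 2*g - g = g)
E(-1)*(105 - 19) = -(105 - 19) = -1*86 = -86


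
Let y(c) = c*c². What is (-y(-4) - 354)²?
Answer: 84100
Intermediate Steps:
y(c) = c³
(-y(-4) - 354)² = (-1*(-4)³ - 354)² = (-1*(-64) - 354)² = (64 - 354)² = (-290)² = 84100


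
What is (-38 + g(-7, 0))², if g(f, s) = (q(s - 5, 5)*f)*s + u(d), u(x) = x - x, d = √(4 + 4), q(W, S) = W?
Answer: 1444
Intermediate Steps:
d = 2*√2 (d = √8 = 2*√2 ≈ 2.8284)
u(x) = 0
g(f, s) = f*s*(-5 + s) (g(f, s) = ((s - 5)*f)*s + 0 = ((-5 + s)*f)*s + 0 = (f*(-5 + s))*s + 0 = f*s*(-5 + s) + 0 = f*s*(-5 + s))
(-38 + g(-7, 0))² = (-38 - 7*0*(-5 + 0))² = (-38 - 7*0*(-5))² = (-38 + 0)² = (-38)² = 1444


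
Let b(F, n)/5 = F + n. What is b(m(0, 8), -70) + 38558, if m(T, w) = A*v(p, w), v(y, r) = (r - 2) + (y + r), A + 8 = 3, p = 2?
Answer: 37808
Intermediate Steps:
A = -5 (A = -8 + 3 = -5)
v(y, r) = -2 + y + 2*r (v(y, r) = (-2 + r) + (r + y) = -2 + y + 2*r)
m(T, w) = -10*w (m(T, w) = -5*(-2 + 2 + 2*w) = -10*w)
b(F, n) = 5*F + 5*n (b(F, n) = 5*(F + n) = 5*F + 5*n)
b(m(0, 8), -70) + 38558 = (5*(-10*8) + 5*(-70)) + 38558 = (5*(-80) - 350) + 38558 = (-400 - 350) + 38558 = -750 + 38558 = 37808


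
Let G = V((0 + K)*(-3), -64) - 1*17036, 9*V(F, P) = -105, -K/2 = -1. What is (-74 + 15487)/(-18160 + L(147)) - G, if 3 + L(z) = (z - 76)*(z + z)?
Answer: 138694912/8133 ≈ 17053.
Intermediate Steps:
K = 2 (K = -2*(-1) = 2)
L(z) = -3 + 2*z*(-76 + z) (L(z) = -3 + (z - 76)*(z + z) = -3 + (-76 + z)*(2*z) = -3 + 2*z*(-76 + z))
V(F, P) = -35/3 (V(F, P) = (⅑)*(-105) = -35/3)
G = -51143/3 (G = -35/3 - 1*17036 = -35/3 - 17036 = -51143/3 ≈ -17048.)
(-74 + 15487)/(-18160 + L(147)) - G = (-74 + 15487)/(-18160 + (-3 - 152*147 + 2*147²)) - 1*(-51143/3) = 15413/(-18160 + (-3 - 22344 + 2*21609)) + 51143/3 = 15413/(-18160 + (-3 - 22344 + 43218)) + 51143/3 = 15413/(-18160 + 20871) + 51143/3 = 15413/2711 + 51143/3 = 138694912/8133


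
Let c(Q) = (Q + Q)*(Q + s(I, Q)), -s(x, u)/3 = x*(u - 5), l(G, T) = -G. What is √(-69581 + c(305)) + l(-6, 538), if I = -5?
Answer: 6 + 3*√317941 ≈ 1697.6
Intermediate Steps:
s(x, u) = -3*x*(-5 + u) (s(x, u) = -3*x*(u - 5) = -3*x*(-5 + u))
c(Q) = 2*Q*(-75 + 16*Q) (c(Q) = (Q + Q)*(Q + 3*(-5)*(5 - Q)) = (2*Q)*(Q + (-75 + 15*Q)) = (2*Q)*(-75 + 16*Q) = 2*Q*(-75 + 16*Q))
√(-69581 + c(305)) + l(-6, 538) = √(-69581 + 2*305*(-75 + 16*305)) - 1*(-6) = √(-69581 + 2*305*(-75 + 4880)) + 6 = √(-69581 + 2*305*4805) + 6 = √(-69581 + 2931050) + 6 = √2861469 + 6 = 3*√317941 + 6 = 6 + 3*√317941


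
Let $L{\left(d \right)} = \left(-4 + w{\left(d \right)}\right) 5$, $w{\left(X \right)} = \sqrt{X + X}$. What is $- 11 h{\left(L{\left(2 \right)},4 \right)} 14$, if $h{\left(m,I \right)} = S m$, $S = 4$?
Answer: $6160$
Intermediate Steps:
$w{\left(X \right)} = \sqrt{2} \sqrt{X}$ ($w{\left(X \right)} = \sqrt{2 X} = \sqrt{2} \sqrt{X}$)
$L{\left(d \right)} = -20 + 5 \sqrt{2} \sqrt{d}$ ($L{\left(d \right)} = \left(-4 + \sqrt{2} \sqrt{d}\right) 5 = -20 + 5 \sqrt{2} \sqrt{d}$)
$h{\left(m,I \right)} = 4 m$
$- 11 h{\left(L{\left(2 \right)},4 \right)} 14 = - 11 \cdot 4 \left(-20 + 5 \sqrt{2} \sqrt{2}\right) 14 = - 11 \cdot 4 \left(-20 + 10\right) 14 = - 11 \cdot 4 \left(-10\right) 14 = \left(-11\right) \left(-40\right) 14 = 440 \cdot 14 = 6160$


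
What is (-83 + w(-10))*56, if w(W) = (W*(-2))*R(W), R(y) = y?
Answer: -15848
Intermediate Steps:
w(W) = -2*W² (w(W) = (W*(-2))*W = (-2*W)*W = -2*W²)
(-83 + w(-10))*56 = (-83 - 2*(-10)²)*56 = (-83 - 2*100)*56 = (-83 - 200)*56 = -283*56 = -15848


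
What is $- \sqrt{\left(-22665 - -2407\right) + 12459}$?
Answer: $- i \sqrt{7799} \approx - 88.312 i$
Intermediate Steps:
$- \sqrt{\left(-22665 - -2407\right) + 12459} = - \sqrt{\left(-22665 + 2407\right) + 12459} = - \sqrt{-20258 + 12459} = - \sqrt{-7799} = - i \sqrt{7799}$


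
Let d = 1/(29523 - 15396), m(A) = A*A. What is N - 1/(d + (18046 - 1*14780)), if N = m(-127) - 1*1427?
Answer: 678332373539/46138783 ≈ 14702.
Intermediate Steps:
m(A) = A²
N = 14702 (N = (-127)² - 1*1427 = 16129 - 1427 = 14702)
d = 1/14127 ≈ 7.0786e-5
N - 1/(d + (18046 - 1*14780)) = 14702 - 1/(1/14127 + (18046 - 1*14780)) = 14702 - 1/(1/14127 + (18046 - 14780)) = 14702 - 1/(1/14127 + 3266) = 14702 - 1/46138783/14127 = 14702 - 1*14127/46138783 = 14702 - 14127/46138783 = 678332373539/46138783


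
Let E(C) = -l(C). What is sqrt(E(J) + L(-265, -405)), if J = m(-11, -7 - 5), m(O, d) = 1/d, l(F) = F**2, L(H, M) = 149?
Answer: sqrt(21455)/12 ≈ 12.206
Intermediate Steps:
J = -1/12 (J = 1/(-7 - 5) = 1/(-12) = -1/12 ≈ -0.083333)
E(C) = -C**2
sqrt(E(J) + L(-265, -405)) = sqrt(-(-1/12)**2 + 149) = sqrt(-1*1/144 + 149) = sqrt(-1/144 + 149) = sqrt(21455/144) = sqrt(21455)/12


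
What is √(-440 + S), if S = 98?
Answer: 3*I*√38 ≈ 18.493*I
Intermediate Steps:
√(-440 + S) = √(-440 + 98) = √(-342) = 3*I*√38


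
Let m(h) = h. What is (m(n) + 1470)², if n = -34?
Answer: 2062096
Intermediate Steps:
(m(n) + 1470)² = (-34 + 1470)² = 1436² = 2062096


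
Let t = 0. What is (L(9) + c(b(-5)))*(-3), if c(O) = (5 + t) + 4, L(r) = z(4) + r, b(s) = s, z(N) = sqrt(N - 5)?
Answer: -54 - 3*I ≈ -54.0 - 3.0*I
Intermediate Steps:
z(N) = sqrt(-5 + N)
L(r) = I + r (L(r) = sqrt(-5 + 4) + r = sqrt(-1) + r = I + r)
c(O) = 9 (c(O) = (5 + 0) + 4 = 5 + 4 = 9)
(L(9) + c(b(-5)))*(-3) = ((I + 9) + 9)*(-3) = ((9 + I) + 9)*(-3) = (18 + I)*(-3) = -54 - 3*I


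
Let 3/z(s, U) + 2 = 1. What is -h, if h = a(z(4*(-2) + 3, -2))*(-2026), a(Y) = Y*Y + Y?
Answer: 12156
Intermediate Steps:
z(s, U) = -3 (z(s, U) = 3/(-2 + 1) = 3/(-1) = 3*(-1) = -3)
a(Y) = Y + Y² (a(Y) = Y² + Y = Y + Y²)
h = -12156 (h = -3*(1 - 3)*(-2026) = -3*(-2)*(-2026) = 6*(-2026) = -12156)
-h = -1*(-12156) = 12156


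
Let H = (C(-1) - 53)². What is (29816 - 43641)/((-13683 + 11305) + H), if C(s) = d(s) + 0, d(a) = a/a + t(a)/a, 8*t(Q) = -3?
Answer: -884800/18377 ≈ -48.147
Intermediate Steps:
t(Q) = -3/8 (t(Q) = (⅛)*(-3) = -3/8)
d(a) = 1 - 3/(8*a) (d(a) = a/a - 3/(8*a) = 1 - 3/(8*a))
C(s) = (-3/8 + s)/s (C(s) = (-3/8 + s)/s + 0 = (-3/8 + s)/s)
H = 170569/64 (H = ((-3/8 - 1)/(-1) - 53)² = (-1*(-11/8) - 53)² = (11/8 - 53)² = (-413/8)² = 170569/64 ≈ 2665.1)
(29816 - 43641)/((-13683 + 11305) + H) = (29816 - 43641)/((-13683 + 11305) + 170569/64) = -13825/(-2378 + 170569/64) = -13825/18377/64 = -13825*64/18377 = -884800/18377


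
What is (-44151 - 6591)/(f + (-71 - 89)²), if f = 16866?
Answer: -25371/21233 ≈ -1.1949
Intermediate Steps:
(-44151 - 6591)/(f + (-71 - 89)²) = (-44151 - 6591)/(16866 + (-71 - 89)²) = -50742/(16866 + (-160)²) = -50742/(16866 + 25600) = -50742/42466 = -50742*1/42466 = -25371/21233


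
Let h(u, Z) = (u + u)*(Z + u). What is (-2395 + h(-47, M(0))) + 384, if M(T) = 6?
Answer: 1843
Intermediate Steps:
h(u, Z) = 2*u*(Z + u) (h(u, Z) = (2*u)*(Z + u) = 2*u*(Z + u))
(-2395 + h(-47, M(0))) + 384 = (-2395 + 2*(-47)*(6 - 47)) + 384 = (-2395 + 2*(-47)*(-41)) + 384 = (-2395 + 3854) + 384 = 1459 + 384 = 1843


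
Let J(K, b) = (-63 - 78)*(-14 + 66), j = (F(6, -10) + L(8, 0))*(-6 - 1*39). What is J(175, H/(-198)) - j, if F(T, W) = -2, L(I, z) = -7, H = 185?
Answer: -7737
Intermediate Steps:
j = 405 (j = (-2 - 7)*(-6 - 1*39) = -9*(-6 - 39) = -9*(-45) = 405)
J(K, b) = -7332 (J(K, b) = -141*52 = -7332)
J(175, H/(-198)) - j = -7332 - 1*405 = -7332 - 405 = -7737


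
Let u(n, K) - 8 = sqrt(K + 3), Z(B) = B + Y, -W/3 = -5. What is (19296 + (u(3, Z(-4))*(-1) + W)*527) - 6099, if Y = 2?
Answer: 16359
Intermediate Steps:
W = 15 (W = -3*(-5) = 15)
Z(B) = 2 + B (Z(B) = B + 2 = 2 + B)
u(n, K) = 8 + sqrt(3 + K) (u(n, K) = 8 + sqrt(K + 3) = 8 + sqrt(3 + K))
(19296 + (u(3, Z(-4))*(-1) + W)*527) - 6099 = (19296 + ((8 + sqrt(3 + (2 - 4)))*(-1) + 15)*527) - 6099 = (19296 + ((8 + sqrt(3 - 2))*(-1) + 15)*527) - 6099 = (19296 + ((8 + sqrt(1))*(-1) + 15)*527) - 6099 = (19296 + ((8 + 1)*(-1) + 15)*527) - 6099 = (19296 + (9*(-1) + 15)*527) - 6099 = (19296 + (-9 + 15)*527) - 6099 = (19296 + 6*527) - 6099 = (19296 + 3162) - 6099 = 22458 - 6099 = 16359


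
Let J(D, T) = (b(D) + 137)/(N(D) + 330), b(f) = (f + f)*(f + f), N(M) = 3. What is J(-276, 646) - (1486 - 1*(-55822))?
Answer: -18778723/333 ≈ -56393.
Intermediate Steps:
b(f) = 4*f² (b(f) = (2*f)*(2*f) = 4*f²)
J(D, T) = 137/333 + 4*D²/333 (J(D, T) = (4*D² + 137)/(3 + 330) = (137 + 4*D²)/333 = (137 + 4*D²)*(1/333) = 137/333 + 4*D²/333)
J(-276, 646) - (1486 - 1*(-55822)) = (137/333 + (4/333)*(-276)²) - (1486 - 1*(-55822)) = (137/333 + (4/333)*76176) - (1486 + 55822) = (137/333 + 33856/37) - 1*57308 = 304841/333 - 57308 = -18778723/333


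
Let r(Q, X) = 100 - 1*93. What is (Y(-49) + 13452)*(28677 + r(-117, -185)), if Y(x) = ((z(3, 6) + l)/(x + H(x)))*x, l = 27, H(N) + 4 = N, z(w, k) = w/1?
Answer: 6566599436/17 ≈ 3.8627e+8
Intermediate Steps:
r(Q, X) = 7 (r(Q, X) = 100 - 93 = 7)
z(w, k) = w (z(w, k) = w*1 = w)
H(N) = -4 + N
Y(x) = 30*x/(-4 + 2*x) (Y(x) = ((3 + 27)/(x + (-4 + x)))*x = (30/(-4 + 2*x))*x = 30*x/(-4 + 2*x))
(Y(-49) + 13452)*(28677 + r(-117, -185)) = (15*(-49)/(-2 - 49) + 13452)*(28677 + 7) = (15*(-49)/(-51) + 13452)*28684 = (15*(-49)*(-1/51) + 13452)*28684 = (245/17 + 13452)*28684 = (228929/17)*28684 = 6566599436/17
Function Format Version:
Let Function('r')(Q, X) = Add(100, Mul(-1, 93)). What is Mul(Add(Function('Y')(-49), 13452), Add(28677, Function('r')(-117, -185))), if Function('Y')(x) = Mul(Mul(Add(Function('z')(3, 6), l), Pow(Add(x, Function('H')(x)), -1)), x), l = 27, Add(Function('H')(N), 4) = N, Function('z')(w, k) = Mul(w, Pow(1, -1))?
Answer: Rational(6566599436, 17) ≈ 3.8627e+8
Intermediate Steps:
Function('r')(Q, X) = 7 (Function('r')(Q, X) = Add(100, -93) = 7)
Function('z')(w, k) = w (Function('z')(w, k) = Mul(w, 1) = w)
Function('H')(N) = Add(-4, N)
Function('Y')(x) = Mul(30, x, Pow(Add(-4, Mul(2, x)), -1)) (Function('Y')(x) = Mul(Mul(Add(3, 27), Pow(Add(x, Add(-4, x)), -1)), x) = Mul(Mul(30, Pow(Add(-4, Mul(2, x)), -1)), x) = Mul(30, x, Pow(Add(-4, Mul(2, x)), -1)))
Mul(Add(Function('Y')(-49), 13452), Add(28677, Function('r')(-117, -185))) = Mul(Add(Mul(15, -49, Pow(Add(-2, -49), -1)), 13452), Add(28677, 7)) = Mul(Add(Mul(15, -49, Pow(-51, -1)), 13452), 28684) = Mul(Add(Mul(15, -49, Rational(-1, 51)), 13452), 28684) = Mul(Add(Rational(245, 17), 13452), 28684) = Mul(Rational(228929, 17), 28684) = Rational(6566599436, 17)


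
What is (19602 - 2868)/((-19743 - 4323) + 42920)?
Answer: 8367/9427 ≈ 0.88756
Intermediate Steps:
(19602 - 2868)/((-19743 - 4323) + 42920) = 16734/(-24066 + 42920) = 16734/18854 = 16734*(1/18854) = 8367/9427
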